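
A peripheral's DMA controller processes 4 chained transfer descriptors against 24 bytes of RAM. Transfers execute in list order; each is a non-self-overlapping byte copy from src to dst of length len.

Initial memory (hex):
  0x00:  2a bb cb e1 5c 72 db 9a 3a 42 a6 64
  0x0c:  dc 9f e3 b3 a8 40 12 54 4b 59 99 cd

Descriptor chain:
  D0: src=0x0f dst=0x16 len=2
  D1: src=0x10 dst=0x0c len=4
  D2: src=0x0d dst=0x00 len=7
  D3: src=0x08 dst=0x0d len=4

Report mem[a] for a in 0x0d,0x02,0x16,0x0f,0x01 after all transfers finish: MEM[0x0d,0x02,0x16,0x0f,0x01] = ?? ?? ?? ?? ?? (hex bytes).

D0: mem[0x16..0x17] <- [b3 a8]
D1: mem[0x0c..0x0f] <- [a8 40 12 54]
D2: mem[0x00..0x06] <- [40 12 54 a8 40 12 54]
D3: mem[0x0d..0x10] <- [3a 42 a6 64]
query mem[0x0d]=0x3a, mem[0x02]=0x54, mem[0x16]=0xb3, mem[0x0f]=0xa6, mem[0x01]=0x12

MEM[0x0d,0x02,0x16,0x0f,0x01] = 3a 54 b3 a6 12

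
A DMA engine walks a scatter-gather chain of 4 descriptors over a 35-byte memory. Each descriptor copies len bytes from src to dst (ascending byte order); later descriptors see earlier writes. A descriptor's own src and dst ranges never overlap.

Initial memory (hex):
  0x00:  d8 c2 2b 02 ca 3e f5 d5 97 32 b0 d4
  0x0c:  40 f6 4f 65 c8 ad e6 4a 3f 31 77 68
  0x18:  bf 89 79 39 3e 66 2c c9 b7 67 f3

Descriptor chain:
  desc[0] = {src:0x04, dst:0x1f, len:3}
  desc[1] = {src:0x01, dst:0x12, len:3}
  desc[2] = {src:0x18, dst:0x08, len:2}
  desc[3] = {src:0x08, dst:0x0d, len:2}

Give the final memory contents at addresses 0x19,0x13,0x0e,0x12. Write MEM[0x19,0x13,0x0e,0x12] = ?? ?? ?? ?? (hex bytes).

[0] 0x04->0x1f len=3 : ca 3e f5
[1] 0x01->0x12 len=3 : c2 2b 02
[2] 0x18->0x08 len=2 : bf 89
[3] 0x08->0x0d len=2 : bf 89
query mem[0x19]=0x89, mem[0x13]=0x2b, mem[0x0e]=0x89, mem[0x12]=0xc2

MEM[0x19,0x13,0x0e,0x12] = 89 2b 89 c2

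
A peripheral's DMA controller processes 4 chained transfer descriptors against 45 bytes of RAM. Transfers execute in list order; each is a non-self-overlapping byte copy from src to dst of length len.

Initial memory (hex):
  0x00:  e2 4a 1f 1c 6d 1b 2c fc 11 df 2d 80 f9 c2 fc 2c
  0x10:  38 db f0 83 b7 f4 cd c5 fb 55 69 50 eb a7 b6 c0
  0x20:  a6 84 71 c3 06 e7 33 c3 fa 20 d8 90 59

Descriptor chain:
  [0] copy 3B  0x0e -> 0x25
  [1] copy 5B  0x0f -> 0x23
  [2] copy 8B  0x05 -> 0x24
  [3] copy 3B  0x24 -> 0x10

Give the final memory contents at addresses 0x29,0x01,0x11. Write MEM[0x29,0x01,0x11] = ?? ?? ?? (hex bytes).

  after D0: wrote 3B at 0x25 = fc2c38
  after D1: wrote 5B at 0x23 = 2c38dbf083
  after D2: wrote 8B at 0x24 = 1b2cfc11df2d80f9
  after D3: wrote 3B at 0x10 = 1b2cfc
query mem[0x29]=0x2d, mem[0x01]=0x4a, mem[0x11]=0x2c

MEM[0x29,0x01,0x11] = 2d 4a 2c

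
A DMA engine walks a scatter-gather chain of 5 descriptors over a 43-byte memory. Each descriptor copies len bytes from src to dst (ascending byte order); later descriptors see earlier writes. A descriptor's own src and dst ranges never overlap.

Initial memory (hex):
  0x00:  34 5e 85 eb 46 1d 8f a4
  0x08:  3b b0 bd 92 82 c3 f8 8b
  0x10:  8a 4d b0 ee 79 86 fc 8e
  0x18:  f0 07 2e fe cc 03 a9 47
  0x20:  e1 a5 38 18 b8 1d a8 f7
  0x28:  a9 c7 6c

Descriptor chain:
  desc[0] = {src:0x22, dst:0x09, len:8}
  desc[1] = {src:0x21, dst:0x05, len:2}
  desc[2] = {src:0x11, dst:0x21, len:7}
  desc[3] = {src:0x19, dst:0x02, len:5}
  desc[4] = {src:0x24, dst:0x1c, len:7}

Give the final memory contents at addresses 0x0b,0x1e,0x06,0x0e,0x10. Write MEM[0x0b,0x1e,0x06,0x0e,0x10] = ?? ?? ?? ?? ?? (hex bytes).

MEM[0x0b,0x1e,0x06,0x0e,0x10] = b8 fc 03 f7 c7

D0: mem[0x09..0x10] <- [38 18 b8 1d a8 f7 a9 c7]
D1: mem[0x05..0x06] <- [a5 38]
D2: mem[0x21..0x27] <- [4d b0 ee 79 86 fc 8e]
D3: mem[0x02..0x06] <- [07 2e fe cc 03]
D4: mem[0x1c..0x22] <- [79 86 fc 8e a9 c7 6c]
query mem[0x0b]=0xb8, mem[0x1e]=0xfc, mem[0x06]=0x03, mem[0x0e]=0xf7, mem[0x10]=0xc7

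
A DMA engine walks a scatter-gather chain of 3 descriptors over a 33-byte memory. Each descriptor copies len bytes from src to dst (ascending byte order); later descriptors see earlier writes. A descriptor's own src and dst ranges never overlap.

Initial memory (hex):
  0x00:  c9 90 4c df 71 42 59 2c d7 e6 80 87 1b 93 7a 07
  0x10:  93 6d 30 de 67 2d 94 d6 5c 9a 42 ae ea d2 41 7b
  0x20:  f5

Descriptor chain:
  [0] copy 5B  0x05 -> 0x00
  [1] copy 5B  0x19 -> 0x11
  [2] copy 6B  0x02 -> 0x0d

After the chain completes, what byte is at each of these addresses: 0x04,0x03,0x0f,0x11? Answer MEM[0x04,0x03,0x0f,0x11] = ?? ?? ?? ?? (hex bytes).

MEM[0x04,0x03,0x0f,0x11] = e6 d7 e6 59

[0] 0x05->0x00 len=5 : 42 59 2c d7 e6
[1] 0x19->0x11 len=5 : 9a 42 ae ea d2
[2] 0x02->0x0d len=6 : 2c d7 e6 42 59 2c
query mem[0x04]=0xe6, mem[0x03]=0xd7, mem[0x0f]=0xe6, mem[0x11]=0x59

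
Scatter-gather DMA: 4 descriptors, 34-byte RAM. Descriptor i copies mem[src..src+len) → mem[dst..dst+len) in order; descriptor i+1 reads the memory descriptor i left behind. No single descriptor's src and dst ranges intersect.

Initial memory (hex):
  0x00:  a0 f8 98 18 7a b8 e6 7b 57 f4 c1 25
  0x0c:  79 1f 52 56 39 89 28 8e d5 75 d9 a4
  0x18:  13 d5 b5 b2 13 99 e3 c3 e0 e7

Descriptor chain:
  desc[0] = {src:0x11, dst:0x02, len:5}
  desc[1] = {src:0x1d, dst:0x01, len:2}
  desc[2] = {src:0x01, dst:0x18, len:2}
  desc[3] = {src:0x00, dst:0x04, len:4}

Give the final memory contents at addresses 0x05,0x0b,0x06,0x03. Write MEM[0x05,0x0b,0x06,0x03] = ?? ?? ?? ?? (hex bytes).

MEM[0x05,0x0b,0x06,0x03] = 99 25 e3 28

  after D0: wrote 5B at 0x02 = 89288ed575
  after D1: wrote 2B at 0x01 = 99e3
  after D2: wrote 2B at 0x18 = 99e3
  after D3: wrote 4B at 0x04 = a099e328
query mem[0x05]=0x99, mem[0x0b]=0x25, mem[0x06]=0xe3, mem[0x03]=0x28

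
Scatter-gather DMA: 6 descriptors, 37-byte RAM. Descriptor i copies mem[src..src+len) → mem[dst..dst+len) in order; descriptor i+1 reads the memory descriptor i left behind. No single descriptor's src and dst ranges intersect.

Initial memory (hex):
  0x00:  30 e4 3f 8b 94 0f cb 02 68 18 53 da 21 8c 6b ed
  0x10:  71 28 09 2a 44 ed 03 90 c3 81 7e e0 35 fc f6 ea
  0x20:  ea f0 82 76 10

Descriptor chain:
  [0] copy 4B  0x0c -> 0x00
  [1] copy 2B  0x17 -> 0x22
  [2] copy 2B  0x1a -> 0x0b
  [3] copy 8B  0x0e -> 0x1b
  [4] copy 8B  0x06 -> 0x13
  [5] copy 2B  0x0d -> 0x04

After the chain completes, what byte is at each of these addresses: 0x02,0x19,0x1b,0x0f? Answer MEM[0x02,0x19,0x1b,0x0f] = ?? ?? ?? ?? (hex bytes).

[0] 0x0c->0x00 len=4 : 21 8c 6b ed
[1] 0x17->0x22 len=2 : 90 c3
[2] 0x1a->0x0b len=2 : 7e e0
[3] 0x0e->0x1b len=8 : 6b ed 71 28 09 2a 44 ed
[4] 0x06->0x13 len=8 : cb 02 68 18 53 7e e0 8c
[5] 0x0d->0x04 len=2 : 8c 6b
query mem[0x02]=0x6b, mem[0x19]=0xe0, mem[0x1b]=0x6b, mem[0x0f]=0xed

MEM[0x02,0x19,0x1b,0x0f] = 6b e0 6b ed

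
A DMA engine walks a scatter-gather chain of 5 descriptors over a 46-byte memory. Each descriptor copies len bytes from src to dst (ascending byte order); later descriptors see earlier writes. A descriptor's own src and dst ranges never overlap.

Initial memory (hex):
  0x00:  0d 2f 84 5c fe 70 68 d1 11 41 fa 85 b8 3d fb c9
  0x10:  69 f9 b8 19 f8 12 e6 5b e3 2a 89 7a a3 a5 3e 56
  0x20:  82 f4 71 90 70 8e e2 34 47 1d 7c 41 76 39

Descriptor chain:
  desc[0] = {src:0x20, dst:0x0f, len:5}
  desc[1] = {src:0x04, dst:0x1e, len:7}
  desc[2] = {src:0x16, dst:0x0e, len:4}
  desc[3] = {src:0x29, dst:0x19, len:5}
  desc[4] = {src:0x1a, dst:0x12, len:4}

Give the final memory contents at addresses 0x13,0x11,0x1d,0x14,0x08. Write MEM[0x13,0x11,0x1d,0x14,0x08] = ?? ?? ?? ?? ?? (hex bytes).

  after D0: wrote 5B at 0x0f = 82f4719070
  after D1: wrote 7B at 0x1e = fe7068d11141fa
  after D2: wrote 4B at 0x0e = e65be32a
  after D3: wrote 5B at 0x19 = 1d7c417639
  after D4: wrote 4B at 0x12 = 7c417639
query mem[0x13]=0x41, mem[0x11]=0x2a, mem[0x1d]=0x39, mem[0x14]=0x76, mem[0x08]=0x11

MEM[0x13,0x11,0x1d,0x14,0x08] = 41 2a 39 76 11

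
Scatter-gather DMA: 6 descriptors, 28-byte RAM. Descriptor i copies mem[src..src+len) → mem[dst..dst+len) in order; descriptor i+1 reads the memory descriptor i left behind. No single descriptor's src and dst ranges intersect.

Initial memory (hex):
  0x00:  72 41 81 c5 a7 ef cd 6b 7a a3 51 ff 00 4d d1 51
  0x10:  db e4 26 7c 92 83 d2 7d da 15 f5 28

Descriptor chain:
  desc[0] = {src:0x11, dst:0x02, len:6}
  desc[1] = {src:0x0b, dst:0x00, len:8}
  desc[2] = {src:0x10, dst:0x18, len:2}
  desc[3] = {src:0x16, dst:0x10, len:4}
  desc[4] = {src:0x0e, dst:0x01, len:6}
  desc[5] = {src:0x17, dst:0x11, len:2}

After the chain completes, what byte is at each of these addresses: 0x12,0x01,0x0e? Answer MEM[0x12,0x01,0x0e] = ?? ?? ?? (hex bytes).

MEM[0x12,0x01,0x0e] = db d1 d1

[0] 0x11->0x02 len=6 : e4 26 7c 92 83 d2
[1] 0x0b->0x00 len=8 : ff 00 4d d1 51 db e4 26
[2] 0x10->0x18 len=2 : db e4
[3] 0x16->0x10 len=4 : d2 7d db e4
[4] 0x0e->0x01 len=6 : d1 51 d2 7d db e4
[5] 0x17->0x11 len=2 : 7d db
query mem[0x12]=0xdb, mem[0x01]=0xd1, mem[0x0e]=0xd1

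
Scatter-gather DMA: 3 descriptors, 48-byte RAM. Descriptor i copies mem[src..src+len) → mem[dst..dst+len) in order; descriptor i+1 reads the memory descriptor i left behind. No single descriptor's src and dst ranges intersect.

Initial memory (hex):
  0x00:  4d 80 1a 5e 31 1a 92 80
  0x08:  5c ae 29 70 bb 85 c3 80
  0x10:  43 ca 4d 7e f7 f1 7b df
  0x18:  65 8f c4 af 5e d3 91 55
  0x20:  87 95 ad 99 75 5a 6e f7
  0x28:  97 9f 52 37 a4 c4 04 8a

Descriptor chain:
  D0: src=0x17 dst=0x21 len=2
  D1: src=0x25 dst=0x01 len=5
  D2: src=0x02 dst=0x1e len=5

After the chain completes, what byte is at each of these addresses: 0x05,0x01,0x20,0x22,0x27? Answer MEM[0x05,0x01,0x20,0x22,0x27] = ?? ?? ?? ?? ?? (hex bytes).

#0 dst[0x21+2] := {0xdf,0x65}
#1 dst[0x01+5] := {0x5a,0x6e,0xf7,0x97,0x9f}
#2 dst[0x1e+5] := {0x6e,0xf7,0x97,0x9f,0x92}
query mem[0x05]=0x9f, mem[0x01]=0x5a, mem[0x20]=0x97, mem[0x22]=0x92, mem[0x27]=0xf7

MEM[0x05,0x01,0x20,0x22,0x27] = 9f 5a 97 92 f7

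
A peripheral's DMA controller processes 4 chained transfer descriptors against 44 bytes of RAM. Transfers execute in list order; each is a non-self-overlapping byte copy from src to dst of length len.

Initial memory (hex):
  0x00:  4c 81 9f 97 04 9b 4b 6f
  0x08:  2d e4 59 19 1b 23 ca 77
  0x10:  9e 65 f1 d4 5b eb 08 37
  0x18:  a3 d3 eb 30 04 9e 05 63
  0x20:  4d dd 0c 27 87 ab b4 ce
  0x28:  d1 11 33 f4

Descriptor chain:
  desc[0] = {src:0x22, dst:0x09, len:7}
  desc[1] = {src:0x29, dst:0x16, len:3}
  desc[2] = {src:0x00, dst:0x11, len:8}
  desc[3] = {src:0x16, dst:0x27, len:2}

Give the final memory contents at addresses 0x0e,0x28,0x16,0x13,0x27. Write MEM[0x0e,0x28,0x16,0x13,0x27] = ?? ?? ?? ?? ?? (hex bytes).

MEM[0x0e,0x28,0x16,0x13,0x27] = ce 4b 9b 9f 9b

[0] 0x22->0x09 len=7 : 0c 27 87 ab b4 ce d1
[1] 0x29->0x16 len=3 : 11 33 f4
[2] 0x00->0x11 len=8 : 4c 81 9f 97 04 9b 4b 6f
[3] 0x16->0x27 len=2 : 9b 4b
query mem[0x0e]=0xce, mem[0x28]=0x4b, mem[0x16]=0x9b, mem[0x13]=0x9f, mem[0x27]=0x9b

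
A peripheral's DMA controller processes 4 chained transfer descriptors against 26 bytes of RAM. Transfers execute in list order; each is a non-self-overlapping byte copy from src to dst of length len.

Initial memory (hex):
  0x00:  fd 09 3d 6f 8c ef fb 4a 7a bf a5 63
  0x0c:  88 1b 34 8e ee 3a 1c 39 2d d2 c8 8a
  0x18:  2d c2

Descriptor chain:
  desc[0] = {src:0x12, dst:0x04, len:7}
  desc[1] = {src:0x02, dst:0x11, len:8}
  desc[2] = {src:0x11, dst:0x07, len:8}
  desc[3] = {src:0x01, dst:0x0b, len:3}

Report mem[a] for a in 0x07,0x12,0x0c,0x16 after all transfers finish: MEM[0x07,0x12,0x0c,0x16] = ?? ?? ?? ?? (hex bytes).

  after D0: wrote 7B at 0x04 = 1c392dd2c88a2d
  after D1: wrote 8B at 0x11 = 3d6f1c392dd2c88a
  after D2: wrote 8B at 0x07 = 3d6f1c392dd2c88a
  after D3: wrote 3B at 0x0b = 093d6f
query mem[0x07]=0x3d, mem[0x12]=0x6f, mem[0x0c]=0x3d, mem[0x16]=0xd2

MEM[0x07,0x12,0x0c,0x16] = 3d 6f 3d d2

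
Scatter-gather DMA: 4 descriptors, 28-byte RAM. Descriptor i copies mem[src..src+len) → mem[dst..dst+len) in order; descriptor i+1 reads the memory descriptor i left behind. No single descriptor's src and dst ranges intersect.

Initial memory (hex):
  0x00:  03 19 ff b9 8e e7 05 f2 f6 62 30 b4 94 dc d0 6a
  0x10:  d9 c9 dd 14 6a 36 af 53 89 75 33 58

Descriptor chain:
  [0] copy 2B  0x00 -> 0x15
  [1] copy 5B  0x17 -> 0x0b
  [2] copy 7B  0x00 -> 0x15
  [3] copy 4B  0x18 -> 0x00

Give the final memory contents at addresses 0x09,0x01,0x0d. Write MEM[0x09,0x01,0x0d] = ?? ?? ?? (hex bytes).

D0: mem[0x15..0x16] <- [03 19]
D1: mem[0x0b..0x0f] <- [53 89 75 33 58]
D2: mem[0x15..0x1b] <- [03 19 ff b9 8e e7 05]
D3: mem[0x00..0x03] <- [b9 8e e7 05]
query mem[0x09]=0x62, mem[0x01]=0x8e, mem[0x0d]=0x75

MEM[0x09,0x01,0x0d] = 62 8e 75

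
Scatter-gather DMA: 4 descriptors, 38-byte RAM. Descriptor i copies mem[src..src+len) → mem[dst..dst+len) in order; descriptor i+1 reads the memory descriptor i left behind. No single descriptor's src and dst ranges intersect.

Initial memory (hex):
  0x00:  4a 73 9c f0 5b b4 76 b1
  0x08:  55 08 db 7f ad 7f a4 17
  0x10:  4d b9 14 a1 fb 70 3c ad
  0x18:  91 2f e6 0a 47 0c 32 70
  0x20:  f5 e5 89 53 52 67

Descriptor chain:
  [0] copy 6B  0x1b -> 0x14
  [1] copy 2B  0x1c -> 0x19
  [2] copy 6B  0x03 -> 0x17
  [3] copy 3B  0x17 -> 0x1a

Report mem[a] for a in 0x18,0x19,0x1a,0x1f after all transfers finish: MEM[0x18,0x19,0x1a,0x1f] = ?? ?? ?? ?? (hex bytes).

MEM[0x18,0x19,0x1a,0x1f] = 5b b4 f0 70

D0: mem[0x14..0x19] <- [0a 47 0c 32 70 f5]
D1: mem[0x19..0x1a] <- [47 0c]
D2: mem[0x17..0x1c] <- [f0 5b b4 76 b1 55]
D3: mem[0x1a..0x1c] <- [f0 5b b4]
query mem[0x18]=0x5b, mem[0x19]=0xb4, mem[0x1a]=0xf0, mem[0x1f]=0x70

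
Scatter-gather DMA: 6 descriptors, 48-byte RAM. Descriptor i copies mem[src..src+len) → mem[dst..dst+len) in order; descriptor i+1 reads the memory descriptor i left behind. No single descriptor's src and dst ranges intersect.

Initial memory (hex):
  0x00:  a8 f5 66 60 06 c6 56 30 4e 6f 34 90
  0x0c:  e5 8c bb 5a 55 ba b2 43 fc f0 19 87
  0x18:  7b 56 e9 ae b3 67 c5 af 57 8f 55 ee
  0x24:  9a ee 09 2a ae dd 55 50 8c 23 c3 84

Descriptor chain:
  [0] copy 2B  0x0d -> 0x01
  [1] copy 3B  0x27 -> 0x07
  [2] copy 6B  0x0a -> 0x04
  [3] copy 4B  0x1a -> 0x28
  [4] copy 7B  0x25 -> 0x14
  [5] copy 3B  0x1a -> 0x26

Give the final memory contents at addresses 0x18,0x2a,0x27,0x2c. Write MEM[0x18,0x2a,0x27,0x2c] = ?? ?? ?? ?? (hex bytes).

  after D0: wrote 2B at 0x01 = 8cbb
  after D1: wrote 3B at 0x07 = 2aaedd
  after D2: wrote 6B at 0x04 = 3490e58cbb5a
  after D3: wrote 4B at 0x28 = e9aeb367
  after D4: wrote 7B at 0x14 = ee092ae9aeb367
  after D5: wrote 3B at 0x26 = 67aeb3
query mem[0x18]=0xae, mem[0x2a]=0xb3, mem[0x27]=0xae, mem[0x2c]=0x8c

MEM[0x18,0x2a,0x27,0x2c] = ae b3 ae 8c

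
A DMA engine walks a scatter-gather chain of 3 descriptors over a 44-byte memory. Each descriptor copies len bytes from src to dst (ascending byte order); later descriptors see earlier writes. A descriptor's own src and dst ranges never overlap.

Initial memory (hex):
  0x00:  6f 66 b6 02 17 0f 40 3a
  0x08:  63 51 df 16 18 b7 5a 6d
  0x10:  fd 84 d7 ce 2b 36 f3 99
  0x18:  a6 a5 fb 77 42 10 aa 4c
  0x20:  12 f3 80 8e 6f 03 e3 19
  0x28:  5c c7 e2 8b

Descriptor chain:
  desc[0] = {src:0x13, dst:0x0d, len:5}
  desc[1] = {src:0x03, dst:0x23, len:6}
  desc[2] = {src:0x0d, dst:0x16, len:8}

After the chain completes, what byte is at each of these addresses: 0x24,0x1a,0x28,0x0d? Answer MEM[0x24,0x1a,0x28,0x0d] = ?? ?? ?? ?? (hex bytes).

#0 dst[0x0d+5] := {0xce,0x2b,0x36,0xf3,0x99}
#1 dst[0x23+6] := {0x02,0x17,0x0f,0x40,0x3a,0x63}
#2 dst[0x16+8] := {0xce,0x2b,0x36,0xf3,0x99,0xd7,0xce,0x2b}
query mem[0x24]=0x17, mem[0x1a]=0x99, mem[0x28]=0x63, mem[0x0d]=0xce

MEM[0x24,0x1a,0x28,0x0d] = 17 99 63 ce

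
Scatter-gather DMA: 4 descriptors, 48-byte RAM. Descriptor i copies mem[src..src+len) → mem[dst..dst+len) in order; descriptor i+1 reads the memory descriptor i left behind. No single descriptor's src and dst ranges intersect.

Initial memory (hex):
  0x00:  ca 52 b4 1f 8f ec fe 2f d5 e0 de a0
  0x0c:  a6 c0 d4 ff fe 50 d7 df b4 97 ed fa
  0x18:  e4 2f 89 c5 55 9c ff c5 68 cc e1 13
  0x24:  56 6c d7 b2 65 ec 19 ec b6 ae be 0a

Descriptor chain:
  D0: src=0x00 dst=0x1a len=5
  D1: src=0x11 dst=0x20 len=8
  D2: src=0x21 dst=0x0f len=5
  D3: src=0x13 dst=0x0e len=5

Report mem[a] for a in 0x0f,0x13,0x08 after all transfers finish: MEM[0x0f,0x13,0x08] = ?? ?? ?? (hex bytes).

#0 dst[0x1a+5] := {0xca,0x52,0xb4,0x1f,0x8f}
#1 dst[0x20+8] := {0x50,0xd7,0xdf,0xb4,0x97,0xed,0xfa,0xe4}
#2 dst[0x0f+5] := {0xd7,0xdf,0xb4,0x97,0xed}
#3 dst[0x0e+5] := {0xed,0xb4,0x97,0xed,0xfa}
query mem[0x0f]=0xb4, mem[0x13]=0xed, mem[0x08]=0xd5

MEM[0x0f,0x13,0x08] = b4 ed d5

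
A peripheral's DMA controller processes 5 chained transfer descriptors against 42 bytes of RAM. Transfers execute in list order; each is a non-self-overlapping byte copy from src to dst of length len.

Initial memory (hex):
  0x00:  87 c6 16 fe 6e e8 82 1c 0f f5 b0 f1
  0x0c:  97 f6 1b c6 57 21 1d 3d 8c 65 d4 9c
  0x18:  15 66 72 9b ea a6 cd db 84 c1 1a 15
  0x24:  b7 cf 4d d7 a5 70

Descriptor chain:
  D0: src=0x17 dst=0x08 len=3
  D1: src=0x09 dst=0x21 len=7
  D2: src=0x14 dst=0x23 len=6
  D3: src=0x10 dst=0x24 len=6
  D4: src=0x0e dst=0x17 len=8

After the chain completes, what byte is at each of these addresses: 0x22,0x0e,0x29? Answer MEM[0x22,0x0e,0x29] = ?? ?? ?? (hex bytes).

[0] 0x17->0x08 len=3 : 9c 15 66
[1] 0x09->0x21 len=7 : 15 66 f1 97 f6 1b c6
[2] 0x14->0x23 len=6 : 8c 65 d4 9c 15 66
[3] 0x10->0x24 len=6 : 57 21 1d 3d 8c 65
[4] 0x0e->0x17 len=8 : 1b c6 57 21 1d 3d 8c 65
query mem[0x22]=0x66, mem[0x0e]=0x1b, mem[0x29]=0x65

MEM[0x22,0x0e,0x29] = 66 1b 65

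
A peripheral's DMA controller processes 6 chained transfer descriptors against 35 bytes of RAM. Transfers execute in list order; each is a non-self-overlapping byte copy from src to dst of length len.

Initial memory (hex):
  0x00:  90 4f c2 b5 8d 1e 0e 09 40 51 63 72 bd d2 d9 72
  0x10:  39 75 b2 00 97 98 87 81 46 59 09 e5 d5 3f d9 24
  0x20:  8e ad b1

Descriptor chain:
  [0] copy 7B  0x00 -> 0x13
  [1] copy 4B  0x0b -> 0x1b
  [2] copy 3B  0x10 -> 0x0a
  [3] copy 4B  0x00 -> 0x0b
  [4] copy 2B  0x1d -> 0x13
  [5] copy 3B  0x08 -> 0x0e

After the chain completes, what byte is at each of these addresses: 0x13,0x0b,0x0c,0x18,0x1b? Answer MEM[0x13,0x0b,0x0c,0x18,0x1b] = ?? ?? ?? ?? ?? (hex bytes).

MEM[0x13,0x0b,0x0c,0x18,0x1b] = d2 90 4f 1e 72

D0: mem[0x13..0x19] <- [90 4f c2 b5 8d 1e 0e]
D1: mem[0x1b..0x1e] <- [72 bd d2 d9]
D2: mem[0x0a..0x0c] <- [39 75 b2]
D3: mem[0x0b..0x0e] <- [90 4f c2 b5]
D4: mem[0x13..0x14] <- [d2 d9]
D5: mem[0x0e..0x10] <- [40 51 39]
query mem[0x13]=0xd2, mem[0x0b]=0x90, mem[0x0c]=0x4f, mem[0x18]=0x1e, mem[0x1b]=0x72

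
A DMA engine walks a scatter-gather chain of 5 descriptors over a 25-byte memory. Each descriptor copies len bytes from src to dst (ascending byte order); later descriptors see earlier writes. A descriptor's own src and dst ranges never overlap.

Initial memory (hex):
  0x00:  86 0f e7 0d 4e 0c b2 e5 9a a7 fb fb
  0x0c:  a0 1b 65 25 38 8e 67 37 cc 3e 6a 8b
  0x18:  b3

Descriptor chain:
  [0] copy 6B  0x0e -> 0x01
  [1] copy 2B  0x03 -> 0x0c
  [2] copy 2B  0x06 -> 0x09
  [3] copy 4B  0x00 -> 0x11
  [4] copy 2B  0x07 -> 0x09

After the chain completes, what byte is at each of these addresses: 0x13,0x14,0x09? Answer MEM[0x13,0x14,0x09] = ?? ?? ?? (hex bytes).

  after D0: wrote 6B at 0x01 = 6525388e6737
  after D1: wrote 2B at 0x0c = 388e
  after D2: wrote 2B at 0x09 = 37e5
  after D3: wrote 4B at 0x11 = 86652538
  after D4: wrote 2B at 0x09 = e59a
query mem[0x13]=0x25, mem[0x14]=0x38, mem[0x09]=0xe5

MEM[0x13,0x14,0x09] = 25 38 e5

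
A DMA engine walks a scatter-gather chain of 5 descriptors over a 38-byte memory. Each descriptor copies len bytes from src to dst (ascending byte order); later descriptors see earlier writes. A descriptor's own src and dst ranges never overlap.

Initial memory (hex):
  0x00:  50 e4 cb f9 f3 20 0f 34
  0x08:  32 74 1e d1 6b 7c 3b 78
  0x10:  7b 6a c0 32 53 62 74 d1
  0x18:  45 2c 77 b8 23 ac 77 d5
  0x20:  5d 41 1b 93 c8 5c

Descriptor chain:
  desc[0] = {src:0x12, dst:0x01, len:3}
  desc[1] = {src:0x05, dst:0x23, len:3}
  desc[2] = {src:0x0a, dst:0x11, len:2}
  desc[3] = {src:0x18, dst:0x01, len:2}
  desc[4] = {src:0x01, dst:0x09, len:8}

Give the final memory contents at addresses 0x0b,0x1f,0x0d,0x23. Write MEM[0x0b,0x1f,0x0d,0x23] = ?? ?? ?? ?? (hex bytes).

MEM[0x0b,0x1f,0x0d,0x23] = 53 d5 20 20

D0: mem[0x01..0x03] <- [c0 32 53]
D1: mem[0x23..0x25] <- [20 0f 34]
D2: mem[0x11..0x12] <- [1e d1]
D3: mem[0x01..0x02] <- [45 2c]
D4: mem[0x09..0x10] <- [45 2c 53 f3 20 0f 34 32]
query mem[0x0b]=0x53, mem[0x1f]=0xd5, mem[0x0d]=0x20, mem[0x23]=0x20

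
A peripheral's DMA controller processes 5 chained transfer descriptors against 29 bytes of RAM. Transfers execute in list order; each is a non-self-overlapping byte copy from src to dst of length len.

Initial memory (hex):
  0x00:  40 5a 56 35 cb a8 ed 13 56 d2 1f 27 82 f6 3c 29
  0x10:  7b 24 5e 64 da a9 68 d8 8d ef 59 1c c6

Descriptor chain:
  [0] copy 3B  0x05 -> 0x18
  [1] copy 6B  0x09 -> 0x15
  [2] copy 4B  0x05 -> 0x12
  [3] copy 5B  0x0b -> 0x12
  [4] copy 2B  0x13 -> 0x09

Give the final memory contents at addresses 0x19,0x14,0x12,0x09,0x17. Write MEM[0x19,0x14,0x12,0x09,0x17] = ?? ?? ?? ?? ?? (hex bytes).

  after D0: wrote 3B at 0x18 = a8ed13
  after D1: wrote 6B at 0x15 = d21f2782f63c
  after D2: wrote 4B at 0x12 = a8ed1356
  after D3: wrote 5B at 0x12 = 2782f63c29
  after D4: wrote 2B at 0x09 = 82f6
query mem[0x19]=0xf6, mem[0x14]=0xf6, mem[0x12]=0x27, mem[0x09]=0x82, mem[0x17]=0x27

MEM[0x19,0x14,0x12,0x09,0x17] = f6 f6 27 82 27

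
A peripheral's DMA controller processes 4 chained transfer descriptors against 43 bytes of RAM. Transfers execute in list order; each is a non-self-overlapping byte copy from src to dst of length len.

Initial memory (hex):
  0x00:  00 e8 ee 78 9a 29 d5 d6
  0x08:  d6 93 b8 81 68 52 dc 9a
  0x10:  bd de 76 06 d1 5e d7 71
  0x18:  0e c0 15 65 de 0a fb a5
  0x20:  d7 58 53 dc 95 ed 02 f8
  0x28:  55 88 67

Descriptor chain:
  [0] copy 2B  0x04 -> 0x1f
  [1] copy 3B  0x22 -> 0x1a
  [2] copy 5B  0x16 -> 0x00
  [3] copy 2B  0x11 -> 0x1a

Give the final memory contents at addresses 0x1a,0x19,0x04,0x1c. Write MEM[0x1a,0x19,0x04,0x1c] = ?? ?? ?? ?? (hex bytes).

MEM[0x1a,0x19,0x04,0x1c] = de c0 53 95

#0 dst[0x1f+2] := {0x9a,0x29}
#1 dst[0x1a+3] := {0x53,0xdc,0x95}
#2 dst[0x00+5] := {0xd7,0x71,0x0e,0xc0,0x53}
#3 dst[0x1a+2] := {0xde,0x76}
query mem[0x1a]=0xde, mem[0x19]=0xc0, mem[0x04]=0x53, mem[0x1c]=0x95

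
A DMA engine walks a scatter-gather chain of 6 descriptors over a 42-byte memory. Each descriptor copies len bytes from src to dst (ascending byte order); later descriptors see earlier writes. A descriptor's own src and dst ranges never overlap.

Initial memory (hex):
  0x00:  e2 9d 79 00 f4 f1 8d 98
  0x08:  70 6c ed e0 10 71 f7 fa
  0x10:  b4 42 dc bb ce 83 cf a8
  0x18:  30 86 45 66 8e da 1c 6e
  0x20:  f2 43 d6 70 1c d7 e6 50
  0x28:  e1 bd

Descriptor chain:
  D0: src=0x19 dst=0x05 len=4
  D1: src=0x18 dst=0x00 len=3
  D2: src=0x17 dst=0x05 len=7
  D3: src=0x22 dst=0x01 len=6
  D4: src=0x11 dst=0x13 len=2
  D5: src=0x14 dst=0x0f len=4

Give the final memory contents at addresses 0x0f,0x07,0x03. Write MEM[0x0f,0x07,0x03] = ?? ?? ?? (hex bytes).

  after D0: wrote 4B at 0x05 = 8645668e
  after D1: wrote 3B at 0x00 = 308645
  after D2: wrote 7B at 0x05 = a8308645668eda
  after D3: wrote 6B at 0x01 = d6701cd7e650
  after D4: wrote 2B at 0x13 = 42dc
  after D5: wrote 4B at 0x0f = dc83cfa8
query mem[0x0f]=0xdc, mem[0x07]=0x86, mem[0x03]=0x1c

MEM[0x0f,0x07,0x03] = dc 86 1c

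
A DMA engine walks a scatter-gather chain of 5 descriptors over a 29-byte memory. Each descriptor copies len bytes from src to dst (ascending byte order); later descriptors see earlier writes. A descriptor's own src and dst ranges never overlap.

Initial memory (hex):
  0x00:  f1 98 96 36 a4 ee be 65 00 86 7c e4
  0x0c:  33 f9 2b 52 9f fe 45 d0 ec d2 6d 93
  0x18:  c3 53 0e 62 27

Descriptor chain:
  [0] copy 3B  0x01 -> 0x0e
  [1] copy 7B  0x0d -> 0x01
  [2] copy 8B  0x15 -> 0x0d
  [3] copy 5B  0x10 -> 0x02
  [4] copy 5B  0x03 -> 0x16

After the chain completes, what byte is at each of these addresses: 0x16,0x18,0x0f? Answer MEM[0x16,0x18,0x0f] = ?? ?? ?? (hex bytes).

[0] 0x01->0x0e len=3 : 98 96 36
[1] 0x0d->0x01 len=7 : f9 98 96 36 fe 45 d0
[2] 0x15->0x0d len=8 : d2 6d 93 c3 53 0e 62 27
[3] 0x10->0x02 len=5 : c3 53 0e 62 27
[4] 0x03->0x16 len=5 : 53 0e 62 27 d0
query mem[0x16]=0x53, mem[0x18]=0x62, mem[0x0f]=0x93

MEM[0x16,0x18,0x0f] = 53 62 93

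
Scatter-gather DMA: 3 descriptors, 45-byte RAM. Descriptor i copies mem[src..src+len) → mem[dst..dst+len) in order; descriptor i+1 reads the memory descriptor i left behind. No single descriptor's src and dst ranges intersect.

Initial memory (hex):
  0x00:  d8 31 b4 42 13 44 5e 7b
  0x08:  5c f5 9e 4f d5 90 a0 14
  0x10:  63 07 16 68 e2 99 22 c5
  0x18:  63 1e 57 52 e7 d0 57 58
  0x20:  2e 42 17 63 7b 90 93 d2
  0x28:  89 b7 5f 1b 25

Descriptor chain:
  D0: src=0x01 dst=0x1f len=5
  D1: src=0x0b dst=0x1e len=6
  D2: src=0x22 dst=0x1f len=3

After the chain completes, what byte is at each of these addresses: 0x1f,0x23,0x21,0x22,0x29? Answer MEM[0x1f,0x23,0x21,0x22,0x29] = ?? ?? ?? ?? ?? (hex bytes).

MEM[0x1f,0x23,0x21,0x22,0x29] = 14 63 7b 14 b7

D0: mem[0x1f..0x23] <- [31 b4 42 13 44]
D1: mem[0x1e..0x23] <- [4f d5 90 a0 14 63]
D2: mem[0x1f..0x21] <- [14 63 7b]
query mem[0x1f]=0x14, mem[0x23]=0x63, mem[0x21]=0x7b, mem[0x22]=0x14, mem[0x29]=0xb7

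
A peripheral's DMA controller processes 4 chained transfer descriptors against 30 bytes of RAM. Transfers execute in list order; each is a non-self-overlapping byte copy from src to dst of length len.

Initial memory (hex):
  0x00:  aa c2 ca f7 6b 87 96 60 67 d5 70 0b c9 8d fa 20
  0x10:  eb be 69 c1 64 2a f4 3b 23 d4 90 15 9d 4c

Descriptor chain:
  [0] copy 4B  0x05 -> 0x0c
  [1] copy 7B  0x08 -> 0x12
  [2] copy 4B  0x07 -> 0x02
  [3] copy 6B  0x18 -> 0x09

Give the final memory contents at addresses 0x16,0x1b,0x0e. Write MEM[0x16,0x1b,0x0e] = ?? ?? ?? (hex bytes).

MEM[0x16,0x1b,0x0e] = 87 15 4c

#0 dst[0x0c+4] := {0x87,0x96,0x60,0x67}
#1 dst[0x12+7] := {0x67,0xd5,0x70,0x0b,0x87,0x96,0x60}
#2 dst[0x02+4] := {0x60,0x67,0xd5,0x70}
#3 dst[0x09+6] := {0x60,0xd4,0x90,0x15,0x9d,0x4c}
query mem[0x16]=0x87, mem[0x1b]=0x15, mem[0x0e]=0x4c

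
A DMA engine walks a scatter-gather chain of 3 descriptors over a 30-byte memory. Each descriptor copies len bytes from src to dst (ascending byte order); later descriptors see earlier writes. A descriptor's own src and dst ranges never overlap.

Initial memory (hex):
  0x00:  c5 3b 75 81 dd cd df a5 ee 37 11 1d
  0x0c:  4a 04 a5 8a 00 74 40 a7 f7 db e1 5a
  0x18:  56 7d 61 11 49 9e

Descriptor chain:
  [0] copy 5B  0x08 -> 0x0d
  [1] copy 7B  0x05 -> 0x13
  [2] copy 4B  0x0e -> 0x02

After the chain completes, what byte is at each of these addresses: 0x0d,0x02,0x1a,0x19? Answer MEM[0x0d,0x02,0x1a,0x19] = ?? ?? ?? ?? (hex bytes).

MEM[0x0d,0x02,0x1a,0x19] = ee 37 61 1d

[0] 0x08->0x0d len=5 : ee 37 11 1d 4a
[1] 0x05->0x13 len=7 : cd df a5 ee 37 11 1d
[2] 0x0e->0x02 len=4 : 37 11 1d 4a
query mem[0x0d]=0xee, mem[0x02]=0x37, mem[0x1a]=0x61, mem[0x19]=0x1d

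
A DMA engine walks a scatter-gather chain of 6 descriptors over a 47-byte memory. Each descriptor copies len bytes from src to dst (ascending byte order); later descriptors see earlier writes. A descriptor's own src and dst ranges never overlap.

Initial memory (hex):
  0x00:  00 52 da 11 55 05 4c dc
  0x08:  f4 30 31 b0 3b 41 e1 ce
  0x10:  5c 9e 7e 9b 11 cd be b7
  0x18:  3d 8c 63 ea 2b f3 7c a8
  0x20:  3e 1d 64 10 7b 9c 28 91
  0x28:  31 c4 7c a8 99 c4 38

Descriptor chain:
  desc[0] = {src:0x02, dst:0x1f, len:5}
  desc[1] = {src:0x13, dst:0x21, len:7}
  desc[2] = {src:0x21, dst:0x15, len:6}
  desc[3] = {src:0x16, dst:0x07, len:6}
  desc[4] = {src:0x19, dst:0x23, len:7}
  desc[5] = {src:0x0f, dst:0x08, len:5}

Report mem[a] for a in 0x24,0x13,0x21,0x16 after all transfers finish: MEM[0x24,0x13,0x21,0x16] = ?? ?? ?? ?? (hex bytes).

  after D0: wrote 5B at 0x1f = da1155054c
  after D1: wrote 7B at 0x21 = 9b11cdbeb73d8c
  after D2: wrote 6B at 0x15 = 9b11cdbeb73d
  after D3: wrote 6B at 0x07 = 11cdbeb73dea
  after D4: wrote 7B at 0x23 = b73dea2bf37cda
  after D5: wrote 5B at 0x08 = ce5c9e7e9b
query mem[0x24]=0x3d, mem[0x13]=0x9b, mem[0x21]=0x9b, mem[0x16]=0x11

MEM[0x24,0x13,0x21,0x16] = 3d 9b 9b 11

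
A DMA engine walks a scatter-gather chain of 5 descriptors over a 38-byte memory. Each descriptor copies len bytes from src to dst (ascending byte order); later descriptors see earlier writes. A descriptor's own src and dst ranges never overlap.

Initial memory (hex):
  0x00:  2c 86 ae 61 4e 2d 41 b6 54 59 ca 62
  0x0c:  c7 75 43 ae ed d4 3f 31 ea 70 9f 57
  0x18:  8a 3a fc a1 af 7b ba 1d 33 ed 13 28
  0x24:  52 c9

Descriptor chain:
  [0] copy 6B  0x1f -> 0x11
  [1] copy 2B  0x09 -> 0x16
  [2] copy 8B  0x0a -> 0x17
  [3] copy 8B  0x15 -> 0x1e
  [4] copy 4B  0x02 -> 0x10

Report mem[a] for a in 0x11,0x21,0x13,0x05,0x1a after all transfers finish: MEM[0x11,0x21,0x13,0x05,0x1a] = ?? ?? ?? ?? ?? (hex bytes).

[0] 0x1f->0x11 len=6 : 1d 33 ed 13 28 52
[1] 0x09->0x16 len=2 : 59 ca
[2] 0x0a->0x17 len=8 : ca 62 c7 75 43 ae ed 1d
[3] 0x15->0x1e len=8 : 28 59 ca 62 c7 75 43 ae
[4] 0x02->0x10 len=4 : ae 61 4e 2d
query mem[0x11]=0x61, mem[0x21]=0x62, mem[0x13]=0x2d, mem[0x05]=0x2d, mem[0x1a]=0x75

MEM[0x11,0x21,0x13,0x05,0x1a] = 61 62 2d 2d 75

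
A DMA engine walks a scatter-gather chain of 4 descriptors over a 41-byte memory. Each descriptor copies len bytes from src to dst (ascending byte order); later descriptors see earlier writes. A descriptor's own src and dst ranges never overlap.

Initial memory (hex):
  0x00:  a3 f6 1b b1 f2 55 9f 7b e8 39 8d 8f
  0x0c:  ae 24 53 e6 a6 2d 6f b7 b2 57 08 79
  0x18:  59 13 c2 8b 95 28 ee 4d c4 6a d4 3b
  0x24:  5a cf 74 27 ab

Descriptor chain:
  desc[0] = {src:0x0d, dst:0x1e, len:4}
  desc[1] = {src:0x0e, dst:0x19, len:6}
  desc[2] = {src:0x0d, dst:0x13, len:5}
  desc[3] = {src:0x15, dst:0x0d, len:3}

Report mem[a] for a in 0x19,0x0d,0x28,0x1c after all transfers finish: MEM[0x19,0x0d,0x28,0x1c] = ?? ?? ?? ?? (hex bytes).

MEM[0x19,0x0d,0x28,0x1c] = 53 e6 ab 2d

D0: mem[0x1e..0x21] <- [24 53 e6 a6]
D1: mem[0x19..0x1e] <- [53 e6 a6 2d 6f b7]
D2: mem[0x13..0x17] <- [24 53 e6 a6 2d]
D3: mem[0x0d..0x0f] <- [e6 a6 2d]
query mem[0x19]=0x53, mem[0x0d]=0xe6, mem[0x28]=0xab, mem[0x1c]=0x2d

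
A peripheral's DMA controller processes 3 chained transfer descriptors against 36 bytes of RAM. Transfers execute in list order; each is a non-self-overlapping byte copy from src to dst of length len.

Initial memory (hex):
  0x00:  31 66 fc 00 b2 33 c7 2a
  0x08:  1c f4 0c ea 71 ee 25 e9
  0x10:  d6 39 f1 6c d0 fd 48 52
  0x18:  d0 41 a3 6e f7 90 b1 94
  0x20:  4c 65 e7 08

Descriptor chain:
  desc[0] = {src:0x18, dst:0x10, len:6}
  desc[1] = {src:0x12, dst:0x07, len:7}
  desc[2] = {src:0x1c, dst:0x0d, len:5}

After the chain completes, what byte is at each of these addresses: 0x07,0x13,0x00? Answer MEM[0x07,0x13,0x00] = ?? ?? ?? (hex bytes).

MEM[0x07,0x13,0x00] = a3 6e 31

  after D0: wrote 6B at 0x10 = d041a36ef790
  after D1: wrote 7B at 0x07 = a36ef7904852d0
  after D2: wrote 5B at 0x0d = f790b1944c
query mem[0x07]=0xa3, mem[0x13]=0x6e, mem[0x00]=0x31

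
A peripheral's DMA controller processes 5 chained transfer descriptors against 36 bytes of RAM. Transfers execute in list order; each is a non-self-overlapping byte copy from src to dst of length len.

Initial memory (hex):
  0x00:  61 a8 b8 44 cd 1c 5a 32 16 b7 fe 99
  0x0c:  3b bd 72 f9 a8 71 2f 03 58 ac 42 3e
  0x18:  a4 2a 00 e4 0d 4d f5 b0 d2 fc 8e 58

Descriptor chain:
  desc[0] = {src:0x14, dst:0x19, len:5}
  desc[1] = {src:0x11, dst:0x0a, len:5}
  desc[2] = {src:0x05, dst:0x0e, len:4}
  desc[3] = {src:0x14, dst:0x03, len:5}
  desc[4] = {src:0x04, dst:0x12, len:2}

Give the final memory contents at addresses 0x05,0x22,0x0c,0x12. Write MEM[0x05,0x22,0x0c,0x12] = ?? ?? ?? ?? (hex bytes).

#0 dst[0x19+5] := {0x58,0xac,0x42,0x3e,0xa4}
#1 dst[0x0a+5] := {0x71,0x2f,0x03,0x58,0xac}
#2 dst[0x0e+4] := {0x1c,0x5a,0x32,0x16}
#3 dst[0x03+5] := {0x58,0xac,0x42,0x3e,0xa4}
#4 dst[0x12+2] := {0xac,0x42}
query mem[0x05]=0x42, mem[0x22]=0x8e, mem[0x0c]=0x03, mem[0x12]=0xac

MEM[0x05,0x22,0x0c,0x12] = 42 8e 03 ac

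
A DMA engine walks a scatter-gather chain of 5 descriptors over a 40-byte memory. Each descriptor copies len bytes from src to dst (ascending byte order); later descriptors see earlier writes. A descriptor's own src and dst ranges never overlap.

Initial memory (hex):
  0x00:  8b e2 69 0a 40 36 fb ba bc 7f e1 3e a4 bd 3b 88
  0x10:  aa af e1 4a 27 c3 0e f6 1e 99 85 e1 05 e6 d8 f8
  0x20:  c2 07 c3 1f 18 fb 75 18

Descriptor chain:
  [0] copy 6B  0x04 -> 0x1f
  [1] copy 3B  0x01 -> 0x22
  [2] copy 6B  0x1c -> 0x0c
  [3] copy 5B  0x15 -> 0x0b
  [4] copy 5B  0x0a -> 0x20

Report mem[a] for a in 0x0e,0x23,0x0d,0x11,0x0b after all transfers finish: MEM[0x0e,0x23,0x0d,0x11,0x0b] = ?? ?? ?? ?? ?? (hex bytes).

[0] 0x04->0x1f len=6 : 40 36 fb ba bc 7f
[1] 0x01->0x22 len=3 : e2 69 0a
[2] 0x1c->0x0c len=6 : 05 e6 d8 40 36 fb
[3] 0x15->0x0b len=5 : c3 0e f6 1e 99
[4] 0x0a->0x20 len=5 : e1 c3 0e f6 1e
query mem[0x0e]=0x1e, mem[0x23]=0xf6, mem[0x0d]=0xf6, mem[0x11]=0xfb, mem[0x0b]=0xc3

MEM[0x0e,0x23,0x0d,0x11,0x0b] = 1e f6 f6 fb c3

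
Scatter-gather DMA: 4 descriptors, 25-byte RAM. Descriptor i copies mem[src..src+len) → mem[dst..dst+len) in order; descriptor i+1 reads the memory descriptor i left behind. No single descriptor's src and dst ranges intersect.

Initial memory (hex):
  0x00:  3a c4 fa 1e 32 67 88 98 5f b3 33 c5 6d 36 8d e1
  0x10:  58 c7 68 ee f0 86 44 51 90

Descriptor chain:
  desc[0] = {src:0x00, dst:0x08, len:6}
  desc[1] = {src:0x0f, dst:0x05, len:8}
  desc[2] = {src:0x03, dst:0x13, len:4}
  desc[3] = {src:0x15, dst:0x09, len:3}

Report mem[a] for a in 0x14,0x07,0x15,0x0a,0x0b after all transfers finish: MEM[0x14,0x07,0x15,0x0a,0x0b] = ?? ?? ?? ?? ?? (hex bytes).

#0 dst[0x08+6] := {0x3a,0xc4,0xfa,0x1e,0x32,0x67}
#1 dst[0x05+8] := {0xe1,0x58,0xc7,0x68,0xee,0xf0,0x86,0x44}
#2 dst[0x13+4] := {0x1e,0x32,0xe1,0x58}
#3 dst[0x09+3] := {0xe1,0x58,0x51}
query mem[0x14]=0x32, mem[0x07]=0xc7, mem[0x15]=0xe1, mem[0x0a]=0x58, mem[0x0b]=0x51

MEM[0x14,0x07,0x15,0x0a,0x0b] = 32 c7 e1 58 51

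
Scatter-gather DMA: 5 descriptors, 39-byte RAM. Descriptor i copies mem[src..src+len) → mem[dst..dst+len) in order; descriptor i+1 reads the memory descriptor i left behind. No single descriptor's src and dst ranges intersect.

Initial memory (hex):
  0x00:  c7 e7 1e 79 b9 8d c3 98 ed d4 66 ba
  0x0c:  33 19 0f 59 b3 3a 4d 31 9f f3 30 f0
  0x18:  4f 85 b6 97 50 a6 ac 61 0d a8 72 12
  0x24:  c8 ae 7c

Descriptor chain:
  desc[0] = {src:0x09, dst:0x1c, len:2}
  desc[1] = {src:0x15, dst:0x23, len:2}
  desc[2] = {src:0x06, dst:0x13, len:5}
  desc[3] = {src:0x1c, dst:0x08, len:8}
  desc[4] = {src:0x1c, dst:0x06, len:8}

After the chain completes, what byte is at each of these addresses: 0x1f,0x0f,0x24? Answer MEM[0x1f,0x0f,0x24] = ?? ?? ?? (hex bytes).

D0: mem[0x1c..0x1d] <- [d4 66]
D1: mem[0x23..0x24] <- [f3 30]
D2: mem[0x13..0x17] <- [c3 98 ed d4 66]
D3: mem[0x08..0x0f] <- [d4 66 ac 61 0d a8 72 f3]
D4: mem[0x06..0x0d] <- [d4 66 ac 61 0d a8 72 f3]
query mem[0x1f]=0x61, mem[0x0f]=0xf3, mem[0x24]=0x30

MEM[0x1f,0x0f,0x24] = 61 f3 30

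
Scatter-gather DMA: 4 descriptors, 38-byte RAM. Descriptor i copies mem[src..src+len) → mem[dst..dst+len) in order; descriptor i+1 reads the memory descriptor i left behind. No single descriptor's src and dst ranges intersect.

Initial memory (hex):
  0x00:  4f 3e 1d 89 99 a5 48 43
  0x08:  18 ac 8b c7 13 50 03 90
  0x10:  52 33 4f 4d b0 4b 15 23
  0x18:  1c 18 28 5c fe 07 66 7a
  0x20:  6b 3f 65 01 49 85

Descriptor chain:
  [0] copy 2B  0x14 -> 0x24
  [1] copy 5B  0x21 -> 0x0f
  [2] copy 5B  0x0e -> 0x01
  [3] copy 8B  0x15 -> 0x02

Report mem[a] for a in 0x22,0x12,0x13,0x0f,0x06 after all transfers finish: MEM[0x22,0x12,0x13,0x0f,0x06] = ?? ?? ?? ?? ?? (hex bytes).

MEM[0x22,0x12,0x13,0x0f,0x06] = 65 b0 4b 3f 18

D0: mem[0x24..0x25] <- [b0 4b]
D1: mem[0x0f..0x13] <- [3f 65 01 b0 4b]
D2: mem[0x01..0x05] <- [03 3f 65 01 b0]
D3: mem[0x02..0x09] <- [4b 15 23 1c 18 28 5c fe]
query mem[0x22]=0x65, mem[0x12]=0xb0, mem[0x13]=0x4b, mem[0x0f]=0x3f, mem[0x06]=0x18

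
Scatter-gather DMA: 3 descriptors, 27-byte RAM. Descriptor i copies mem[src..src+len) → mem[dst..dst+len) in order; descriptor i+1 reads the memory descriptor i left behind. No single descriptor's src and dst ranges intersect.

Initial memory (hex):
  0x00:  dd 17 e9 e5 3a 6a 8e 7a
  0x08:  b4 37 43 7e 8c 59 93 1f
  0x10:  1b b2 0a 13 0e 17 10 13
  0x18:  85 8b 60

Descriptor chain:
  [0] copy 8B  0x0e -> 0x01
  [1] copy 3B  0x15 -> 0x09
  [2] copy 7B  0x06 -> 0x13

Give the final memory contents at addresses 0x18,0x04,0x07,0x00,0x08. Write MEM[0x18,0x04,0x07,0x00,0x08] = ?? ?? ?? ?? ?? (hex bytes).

MEM[0x18,0x04,0x07,0x00,0x08] = 13 b2 0e dd 17

  after D0: wrote 8B at 0x01 = 931f1bb20a130e17
  after D1: wrote 3B at 0x09 = 171013
  after D2: wrote 7B at 0x13 = 130e171710138c
query mem[0x18]=0x13, mem[0x04]=0xb2, mem[0x07]=0x0e, mem[0x00]=0xdd, mem[0x08]=0x17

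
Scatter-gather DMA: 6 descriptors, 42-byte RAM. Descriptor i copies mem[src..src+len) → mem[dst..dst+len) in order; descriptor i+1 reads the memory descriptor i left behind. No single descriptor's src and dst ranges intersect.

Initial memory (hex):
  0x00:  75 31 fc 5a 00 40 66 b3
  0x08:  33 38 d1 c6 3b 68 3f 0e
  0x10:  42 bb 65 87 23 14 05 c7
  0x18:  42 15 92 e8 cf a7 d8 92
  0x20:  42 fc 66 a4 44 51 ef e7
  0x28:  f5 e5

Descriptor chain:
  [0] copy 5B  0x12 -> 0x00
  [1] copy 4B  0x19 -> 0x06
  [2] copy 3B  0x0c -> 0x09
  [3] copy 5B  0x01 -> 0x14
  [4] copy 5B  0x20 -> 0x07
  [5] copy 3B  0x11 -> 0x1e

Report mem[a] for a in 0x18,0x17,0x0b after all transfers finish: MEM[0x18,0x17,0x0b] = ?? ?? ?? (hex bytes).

MEM[0x18,0x17,0x0b] = 40 05 44

D0: mem[0x00..0x04] <- [65 87 23 14 05]
D1: mem[0x06..0x09] <- [15 92 e8 cf]
D2: mem[0x09..0x0b] <- [3b 68 3f]
D3: mem[0x14..0x18] <- [87 23 14 05 40]
D4: mem[0x07..0x0b] <- [42 fc 66 a4 44]
D5: mem[0x1e..0x20] <- [bb 65 87]
query mem[0x18]=0x40, mem[0x17]=0x05, mem[0x0b]=0x44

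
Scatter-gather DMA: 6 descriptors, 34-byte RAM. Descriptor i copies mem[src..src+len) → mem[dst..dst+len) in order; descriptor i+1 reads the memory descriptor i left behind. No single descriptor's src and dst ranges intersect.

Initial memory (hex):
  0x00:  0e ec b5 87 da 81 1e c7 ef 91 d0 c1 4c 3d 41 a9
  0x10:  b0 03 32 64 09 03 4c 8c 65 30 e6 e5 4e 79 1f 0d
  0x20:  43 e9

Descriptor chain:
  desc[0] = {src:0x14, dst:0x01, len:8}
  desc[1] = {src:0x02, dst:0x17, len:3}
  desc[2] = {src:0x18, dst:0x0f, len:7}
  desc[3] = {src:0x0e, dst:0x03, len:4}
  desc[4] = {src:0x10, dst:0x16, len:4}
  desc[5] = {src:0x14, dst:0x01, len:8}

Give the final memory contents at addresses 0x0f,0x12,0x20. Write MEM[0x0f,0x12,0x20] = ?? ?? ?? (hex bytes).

  after D0: wrote 8B at 0x01 = 09034c8c6530e6e5
  after D1: wrote 3B at 0x17 = 034c8c
  after D2: wrote 7B at 0x0f = 4c8ce6e54e791f
  after D3: wrote 4B at 0x03 = 414c8ce6
  after D4: wrote 4B at 0x16 = 8ce6e54e
  after D5: wrote 8B at 0x01 = 791f8ce6e54ee6e5
query mem[0x0f]=0x4c, mem[0x12]=0xe5, mem[0x20]=0x43

MEM[0x0f,0x12,0x20] = 4c e5 43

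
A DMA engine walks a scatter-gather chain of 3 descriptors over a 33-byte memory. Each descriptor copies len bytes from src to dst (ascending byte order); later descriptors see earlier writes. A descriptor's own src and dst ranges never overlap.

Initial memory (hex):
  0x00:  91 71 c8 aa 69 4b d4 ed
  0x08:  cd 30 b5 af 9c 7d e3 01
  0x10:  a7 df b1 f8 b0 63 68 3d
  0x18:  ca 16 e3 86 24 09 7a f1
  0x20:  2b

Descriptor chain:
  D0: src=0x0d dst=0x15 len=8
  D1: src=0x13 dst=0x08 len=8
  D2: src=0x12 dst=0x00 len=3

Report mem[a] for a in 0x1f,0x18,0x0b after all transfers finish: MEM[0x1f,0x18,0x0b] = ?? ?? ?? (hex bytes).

MEM[0x1f,0x18,0x0b] = f1 a7 e3

[0] 0x0d->0x15 len=8 : 7d e3 01 a7 df b1 f8 b0
[1] 0x13->0x08 len=8 : f8 b0 7d e3 01 a7 df b1
[2] 0x12->0x00 len=3 : b1 f8 b0
query mem[0x1f]=0xf1, mem[0x18]=0xa7, mem[0x0b]=0xe3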